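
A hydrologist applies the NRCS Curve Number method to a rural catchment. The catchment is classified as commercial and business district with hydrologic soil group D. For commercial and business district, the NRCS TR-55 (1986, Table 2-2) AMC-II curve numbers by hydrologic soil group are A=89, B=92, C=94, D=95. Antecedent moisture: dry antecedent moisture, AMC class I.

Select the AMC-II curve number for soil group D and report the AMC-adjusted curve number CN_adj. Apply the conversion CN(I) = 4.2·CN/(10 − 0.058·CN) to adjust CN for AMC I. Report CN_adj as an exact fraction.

NRCS table: commercial and business district, soil group D → CN(II) = 95
Dry (AMC I): CN(I) = 4.2·95/(10 − 0.058·95) = 399/(449/100) = 39900/449 ≈ 88.864

CN_adj = 39900/449 ≈ 88.864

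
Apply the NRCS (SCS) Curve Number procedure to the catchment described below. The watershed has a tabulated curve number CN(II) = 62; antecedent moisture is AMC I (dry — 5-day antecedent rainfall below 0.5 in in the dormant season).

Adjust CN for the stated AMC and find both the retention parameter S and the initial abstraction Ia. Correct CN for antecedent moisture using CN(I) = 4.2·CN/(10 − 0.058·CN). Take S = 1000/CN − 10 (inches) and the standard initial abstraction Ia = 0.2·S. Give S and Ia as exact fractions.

CN(I) from CN(II)=62: (4.2·62)/(10 − 0.058·62) = 65100/1601 ≈ 40.662
S = 1000/(65100/1601) − 10 = 9500/651 in ≈ 14.593 in
Ia = 0.2·(9500/651) = 1900/651 in ≈ 2.919 in

S = 9500/651 in ≈ 14.593 in; Ia = 1900/651 in ≈ 2.919 in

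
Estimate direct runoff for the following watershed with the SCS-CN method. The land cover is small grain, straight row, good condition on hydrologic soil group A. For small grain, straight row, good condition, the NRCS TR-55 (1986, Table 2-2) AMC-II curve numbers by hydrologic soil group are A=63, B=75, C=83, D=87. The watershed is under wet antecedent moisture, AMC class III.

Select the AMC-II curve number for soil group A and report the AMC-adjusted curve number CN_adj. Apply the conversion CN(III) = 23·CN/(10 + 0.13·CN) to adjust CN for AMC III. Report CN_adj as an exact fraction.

NRCS table: small grain, straight row, good condition, soil group A → CN(II) = 63
Adjust CN=63 to AMC III: 23·63/(10 + 0.13·63) → 1449 ÷ (1819/100) = 144900/1819 ≈ 79.659

CN_adj = 144900/1819 ≈ 79.659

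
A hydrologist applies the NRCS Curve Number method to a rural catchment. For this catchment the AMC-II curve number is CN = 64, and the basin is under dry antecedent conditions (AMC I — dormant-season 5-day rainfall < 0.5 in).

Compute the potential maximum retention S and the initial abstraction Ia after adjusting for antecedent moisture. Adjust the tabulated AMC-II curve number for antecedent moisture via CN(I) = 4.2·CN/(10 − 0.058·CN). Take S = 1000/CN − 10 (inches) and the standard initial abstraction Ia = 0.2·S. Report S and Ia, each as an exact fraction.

Adjust CN=64 to AMC I: 4.2·64/(10 − 0.058·64) → (1344/5) ÷ (786/125) = 5600/131 ≈ 42.748
S = 1000/(5600/131) − 10 = 375/28 in ≈ 13.393 in
Ia = 0.2S: 0.2·13.393 = 2.679 in (exactly 75/28)

S = 375/28 in ≈ 13.393 in; Ia = 75/28 in ≈ 2.679 in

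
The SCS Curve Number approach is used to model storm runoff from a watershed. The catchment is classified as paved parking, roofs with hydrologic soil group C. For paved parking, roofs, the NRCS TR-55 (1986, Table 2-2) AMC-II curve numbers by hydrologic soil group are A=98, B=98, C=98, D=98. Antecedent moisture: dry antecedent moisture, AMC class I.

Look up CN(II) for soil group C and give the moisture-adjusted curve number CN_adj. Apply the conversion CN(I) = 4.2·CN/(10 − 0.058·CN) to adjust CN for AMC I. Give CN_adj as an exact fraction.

CN_adj = 102900/1079 ≈ 95.366

NRCS table: paved parking, roofs, soil group C → CN(II) = 98
Adjust CN=98 to AMC I: 4.2·98/(10 − 0.058·98) → (2058/5) ÷ (1079/250) = 102900/1079 ≈ 95.366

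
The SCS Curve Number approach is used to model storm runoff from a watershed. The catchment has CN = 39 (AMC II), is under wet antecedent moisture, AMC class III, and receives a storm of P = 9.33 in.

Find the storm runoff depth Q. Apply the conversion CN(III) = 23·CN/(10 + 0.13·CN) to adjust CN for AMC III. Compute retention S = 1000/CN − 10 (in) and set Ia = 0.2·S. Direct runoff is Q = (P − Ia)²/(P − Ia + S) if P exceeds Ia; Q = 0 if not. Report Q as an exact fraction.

CN(III) from CN(II)=39: (23·39)/(10 + 0.13·39) = 89700/1507 ≈ 59.522
S = 1000/(89700/1507) − 10 = 6100/897 in ≈ 6.800 in
Initial abstraction Ia = S/5 = (6100/897)/5 = 1220/897 ≈ 1.360 in
Since P=9.330 > Ia=1.360: effective rainfall P−Ia = 714901/89700 in
Q = (714901/89700)²/((714901/89700) + 6100/897) = (511083439801/8046090000)/(1324901/89700) = 511083439801/118843619700 in ≈ 4.300 in

Q = 511083439801/118843619700 in ≈ 4.300 in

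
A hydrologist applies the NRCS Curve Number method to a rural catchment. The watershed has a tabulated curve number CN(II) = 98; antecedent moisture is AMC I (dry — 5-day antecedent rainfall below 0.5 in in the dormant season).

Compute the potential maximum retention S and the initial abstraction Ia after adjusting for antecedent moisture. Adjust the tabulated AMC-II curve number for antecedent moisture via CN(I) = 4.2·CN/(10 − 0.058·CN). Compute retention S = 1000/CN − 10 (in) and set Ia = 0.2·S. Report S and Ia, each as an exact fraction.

CN(I) from CN(II)=98: (4.2·98)/(10 − 0.058·98) = 102900/1079 ≈ 95.366
S = 1000/(102900/1079) − 10 = 500/1029 in ≈ 0.486 in
Ia = 0.2S: 0.2·0.486 = 0.097 in (exactly 100/1029)

S = 500/1029 in ≈ 0.486 in; Ia = 100/1029 in ≈ 0.097 in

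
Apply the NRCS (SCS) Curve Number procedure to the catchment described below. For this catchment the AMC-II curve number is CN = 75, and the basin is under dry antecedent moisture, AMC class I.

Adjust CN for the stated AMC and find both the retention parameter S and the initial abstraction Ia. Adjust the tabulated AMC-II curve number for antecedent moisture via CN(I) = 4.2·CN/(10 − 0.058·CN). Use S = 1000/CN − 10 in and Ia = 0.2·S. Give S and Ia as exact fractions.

S = 500/63 in ≈ 7.937 in; Ia = 100/63 in ≈ 1.587 in

Dry (AMC I): CN(I) = 4.2·75/(10 − 0.058·75) = 315/(113/20) = 6300/113 ≈ 55.752
Retention S: 1000/CN − 10 with CN=55.752 → S = 500/63 ≈ 7.937 in
Ia = 0.2·(500/63) = 100/63 in ≈ 1.587 in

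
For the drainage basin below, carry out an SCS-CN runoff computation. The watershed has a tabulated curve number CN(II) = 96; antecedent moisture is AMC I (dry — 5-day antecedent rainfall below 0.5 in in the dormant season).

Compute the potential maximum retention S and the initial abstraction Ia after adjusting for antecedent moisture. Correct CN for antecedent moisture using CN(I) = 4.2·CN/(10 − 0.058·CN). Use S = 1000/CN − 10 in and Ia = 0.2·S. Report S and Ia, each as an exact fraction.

S = 125/126 in ≈ 0.992 in; Ia = 25/126 in ≈ 0.198 in

Dry (AMC I): CN(I) = 4.2·96/(10 − 0.058·96) = (2016/5)/(554/125) = 25200/277 ≈ 90.975
Retention S: 1000/CN − 10 with CN=90.975 → S = 125/126 ≈ 0.992 in
Initial abstraction Ia = S/5 = (125/126)/5 = 25/126 ≈ 0.198 in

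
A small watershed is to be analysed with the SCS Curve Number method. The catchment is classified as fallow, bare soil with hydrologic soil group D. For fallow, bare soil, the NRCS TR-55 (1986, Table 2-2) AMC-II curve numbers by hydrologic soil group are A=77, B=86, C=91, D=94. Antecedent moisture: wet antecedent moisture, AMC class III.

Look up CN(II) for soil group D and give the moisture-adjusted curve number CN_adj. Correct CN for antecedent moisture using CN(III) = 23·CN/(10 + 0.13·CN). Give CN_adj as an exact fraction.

NRCS table: fallow, bare soil, soil group D → CN(II) = 94
Adjust CN=94 to AMC III: 23·94/(10 + 0.13·94) → 2162 ÷ (1111/50) = 108100/1111 ≈ 97.300

CN_adj = 108100/1111 ≈ 97.300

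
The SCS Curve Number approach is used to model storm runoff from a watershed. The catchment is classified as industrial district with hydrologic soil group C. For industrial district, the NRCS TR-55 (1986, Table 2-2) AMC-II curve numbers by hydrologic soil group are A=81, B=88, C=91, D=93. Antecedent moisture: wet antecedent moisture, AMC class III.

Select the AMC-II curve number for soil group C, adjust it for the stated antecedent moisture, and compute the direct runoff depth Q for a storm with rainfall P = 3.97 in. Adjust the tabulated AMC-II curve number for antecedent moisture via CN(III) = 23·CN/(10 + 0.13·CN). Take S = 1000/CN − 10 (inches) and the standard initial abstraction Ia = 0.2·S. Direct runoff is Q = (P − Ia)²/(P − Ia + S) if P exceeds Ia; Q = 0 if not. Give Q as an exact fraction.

Q = 660840552241/188981365300 in ≈ 3.497 in

NRCS table: industrial district, soil group C → CN(II) = 91
Adjust CN=91 to AMC III: 23·91/(10 + 0.13·91) → 2093 ÷ (2183/100) = 209300/2183 ≈ 95.877
Max retention: S = 1000/(209300/2183) − 10 = 900/2093 in (≈ 0.430 in)
Ia = 0.2·(900/2093) = 180/2093 in ≈ 0.086 in
Excess rainfall: 3.970 − 0.086 = 3.884 in; P > Ia so Q > 0
Q = (812921/209300)²/((812921/209300) + 900/2093) = (660840552241/43806490000)/(902921/209300) = 660840552241/188981365300 in ≈ 3.497 in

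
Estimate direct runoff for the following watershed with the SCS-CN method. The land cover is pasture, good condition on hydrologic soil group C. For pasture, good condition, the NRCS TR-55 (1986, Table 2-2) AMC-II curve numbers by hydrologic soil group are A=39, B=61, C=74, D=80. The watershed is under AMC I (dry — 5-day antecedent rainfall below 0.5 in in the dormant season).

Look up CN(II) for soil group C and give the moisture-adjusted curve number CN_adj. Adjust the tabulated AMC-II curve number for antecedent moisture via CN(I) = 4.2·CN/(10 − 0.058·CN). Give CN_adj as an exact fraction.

CN_adj = 77700/1427 ≈ 54.450

NRCS table: pasture, good condition, soil group C → CN(II) = 74
Adjust CN=74 to AMC I: 4.2·74/(10 − 0.058·74) → (1554/5) ÷ (1427/250) = 77700/1427 ≈ 54.450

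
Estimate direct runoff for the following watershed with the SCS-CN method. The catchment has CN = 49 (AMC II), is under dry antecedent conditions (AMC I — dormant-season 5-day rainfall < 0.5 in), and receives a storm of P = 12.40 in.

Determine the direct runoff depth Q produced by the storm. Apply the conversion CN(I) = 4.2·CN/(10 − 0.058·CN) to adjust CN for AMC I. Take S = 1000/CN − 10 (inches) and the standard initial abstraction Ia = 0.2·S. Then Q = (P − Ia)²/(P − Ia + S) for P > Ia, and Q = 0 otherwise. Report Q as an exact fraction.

Adjust CN=49 to AMC I: 4.2·49/(10 − 0.058·49) → (1029/5) ÷ (3579/500) = 34300/1193 ≈ 28.751
Retention S: 1000/CN − 10 with CN=28.751 → S = 8500/343 ≈ 24.781 in
Ia = 0.2·(8500/343) = 1700/343 in ≈ 4.956 in
Since P=12.400 > Ia=4.956: effective rainfall P−Ia = 12766/1715 in
Q = (12766/1715)²/((12766/1715) + 8500/343) = (162970756/2941225)/(55266/1715) = 81485378/47390595 in ≈ 1.719 in

Q = 81485378/47390595 in ≈ 1.719 in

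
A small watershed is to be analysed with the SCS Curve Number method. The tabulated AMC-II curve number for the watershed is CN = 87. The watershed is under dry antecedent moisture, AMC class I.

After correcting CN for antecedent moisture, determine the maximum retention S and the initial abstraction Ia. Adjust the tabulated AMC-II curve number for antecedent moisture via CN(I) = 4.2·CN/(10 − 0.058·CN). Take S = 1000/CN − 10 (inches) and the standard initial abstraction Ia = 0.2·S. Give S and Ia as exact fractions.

Dry (AMC I): CN(I) = 4.2·87/(10 − 0.058·87) = (1827/5)/(2477/500) = 182700/2477 ≈ 73.759
S = 1000/(182700/2477) − 10 = 6500/1827 in ≈ 3.558 in
Initial abstraction Ia = S/5 = (6500/1827)/5 = 1300/1827 ≈ 0.712 in

S = 6500/1827 in ≈ 3.558 in; Ia = 1300/1827 in ≈ 0.712 in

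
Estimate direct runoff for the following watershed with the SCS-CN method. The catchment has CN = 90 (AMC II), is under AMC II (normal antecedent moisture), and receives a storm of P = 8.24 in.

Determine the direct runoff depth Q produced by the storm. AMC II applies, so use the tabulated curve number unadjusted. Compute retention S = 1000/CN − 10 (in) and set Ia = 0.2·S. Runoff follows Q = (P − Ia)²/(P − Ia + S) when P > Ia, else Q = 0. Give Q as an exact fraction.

Q = 1627208/231075 in ≈ 7.042 in

CN(II) = 90; AMC II needs no correction.
S = 1000/90 − 10 = 10/9 in ≈ 1.111 in
Ia = 0.2·(10/9) = 2/9 in ≈ 0.222 in
Excess rainfall: 8.240 − 0.222 = 8.018 in; P > Ia so Q > 0
Q: (1804/225)² ÷ (2054/225) = 1627208/231075 in (≈ 7.042 in)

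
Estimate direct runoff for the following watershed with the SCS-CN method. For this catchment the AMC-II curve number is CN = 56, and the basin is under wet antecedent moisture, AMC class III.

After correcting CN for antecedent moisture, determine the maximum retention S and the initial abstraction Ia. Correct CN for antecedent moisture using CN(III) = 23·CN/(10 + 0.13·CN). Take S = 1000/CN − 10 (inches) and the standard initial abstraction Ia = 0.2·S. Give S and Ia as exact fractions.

Wet (AMC III): CN(III) = 23·56/(10 + 0.13·56) = 1288/(432/25) = 4025/54 ≈ 74.537
Retention S: 1000/CN − 10 with CN=74.537 → S = 550/161 ≈ 3.416 in
Ia = 0.2S: 0.2·3.416 = 0.683 in (exactly 110/161)

S = 550/161 in ≈ 3.416 in; Ia = 110/161 in ≈ 0.683 in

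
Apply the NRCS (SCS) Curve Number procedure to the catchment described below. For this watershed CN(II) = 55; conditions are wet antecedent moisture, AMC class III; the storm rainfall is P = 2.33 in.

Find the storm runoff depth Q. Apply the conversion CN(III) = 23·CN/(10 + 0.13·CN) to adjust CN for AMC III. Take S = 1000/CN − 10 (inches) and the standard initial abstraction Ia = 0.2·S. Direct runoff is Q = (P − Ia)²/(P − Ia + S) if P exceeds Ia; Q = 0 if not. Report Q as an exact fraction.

Wet (AMC III): CN(III) = 23·55/(10 + 0.13·55) = 1265/(343/20) = 25300/343 ≈ 73.761
Retention S: 1000/CN − 10 with CN=73.761 → S = 900/253 ≈ 3.557 in
Initial abstraction Ia = S/5 = (900/253)/5 = 180/253 ≈ 0.711 in
P − Ia = 2.330 − 0.711 = 40949/25300 ≈ 1.619 in (> 0, runoff occurs)
Q = (40949/25300)²/((40949/25300) + 900/253) = (1676820601/640090000)/(130949/25300) = 1676820601/3313009700 in ≈ 0.506 in

Q = 1676820601/3313009700 in ≈ 0.506 in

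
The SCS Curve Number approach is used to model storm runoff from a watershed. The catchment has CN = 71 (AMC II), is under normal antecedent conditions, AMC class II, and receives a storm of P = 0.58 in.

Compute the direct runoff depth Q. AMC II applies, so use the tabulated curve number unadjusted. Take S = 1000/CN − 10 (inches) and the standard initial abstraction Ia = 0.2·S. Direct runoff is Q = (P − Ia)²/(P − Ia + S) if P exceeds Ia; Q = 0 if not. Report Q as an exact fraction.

Average conditions: CN = 71 (no AMC adjustment).
S = 1000/71 − 10 = 290/71 in ≈ 4.085 in
Initial abstraction Ia = S/5 = (290/71)/5 = 58/71 ≈ 0.817 in
P = 0.580 ≤ Ia = 0.817 in: entire storm abstracted, Q = 0.

Q = 0 in ≈ 0.000 in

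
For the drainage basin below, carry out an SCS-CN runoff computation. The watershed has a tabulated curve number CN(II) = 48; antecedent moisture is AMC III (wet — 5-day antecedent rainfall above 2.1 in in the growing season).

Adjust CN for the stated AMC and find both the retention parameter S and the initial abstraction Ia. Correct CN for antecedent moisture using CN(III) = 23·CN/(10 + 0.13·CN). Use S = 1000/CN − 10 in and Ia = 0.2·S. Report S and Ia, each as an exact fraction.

Wet (AMC III): CN(III) = 23·48/(10 + 0.13·48) = 1104/(406/25) = 13800/203 ≈ 67.980
Max retention: S = 1000/(13800/203) − 10 = 325/69 in (≈ 4.710 in)
Ia = 0.2S: 0.2·4.710 = 0.942 in (exactly 65/69)

S = 325/69 in ≈ 4.710 in; Ia = 65/69 in ≈ 0.942 in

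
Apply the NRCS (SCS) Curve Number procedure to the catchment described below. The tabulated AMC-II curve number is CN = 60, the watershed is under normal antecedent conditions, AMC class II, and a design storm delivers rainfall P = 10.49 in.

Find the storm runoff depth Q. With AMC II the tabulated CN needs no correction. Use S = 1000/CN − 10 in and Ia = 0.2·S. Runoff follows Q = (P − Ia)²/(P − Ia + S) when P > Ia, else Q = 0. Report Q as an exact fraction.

AMC II — tabulated CN = 60 applies directly.
Retention S: 1000/CN − 10 with CN=60.000 → S = 20/3 ≈ 6.667 in
Ia = 0.2S: 0.2·6.667 = 1.333 in (exactly 4/3)
P − Ia = 10.490 − 1.333 = 2747/300 ≈ 9.157 in (> 0, runoff occurs)
Runoff Q = (P−Ia)²/(P−Ia+S) = (9.157)²/(9.157+6.667) = 7546009/1424100 ≈ 5.299 in

Q = 7546009/1424100 in ≈ 5.299 in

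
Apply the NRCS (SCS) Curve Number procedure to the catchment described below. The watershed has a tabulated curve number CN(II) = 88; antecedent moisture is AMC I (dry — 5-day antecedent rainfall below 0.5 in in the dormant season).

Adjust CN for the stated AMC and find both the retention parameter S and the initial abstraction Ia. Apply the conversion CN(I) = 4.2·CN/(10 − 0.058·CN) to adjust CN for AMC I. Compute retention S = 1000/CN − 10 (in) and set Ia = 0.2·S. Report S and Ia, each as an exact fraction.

Dry (AMC I): CN(I) = 4.2·88/(10 − 0.058·88) = (1848/5)/(612/125) = 3850/51 ≈ 75.490
Retention S: 1000/CN − 10 with CN=75.490 → S = 250/77 ≈ 3.247 in
Ia = 0.2·(250/77) = 50/77 in ≈ 0.649 in

S = 250/77 in ≈ 3.247 in; Ia = 50/77 in ≈ 0.649 in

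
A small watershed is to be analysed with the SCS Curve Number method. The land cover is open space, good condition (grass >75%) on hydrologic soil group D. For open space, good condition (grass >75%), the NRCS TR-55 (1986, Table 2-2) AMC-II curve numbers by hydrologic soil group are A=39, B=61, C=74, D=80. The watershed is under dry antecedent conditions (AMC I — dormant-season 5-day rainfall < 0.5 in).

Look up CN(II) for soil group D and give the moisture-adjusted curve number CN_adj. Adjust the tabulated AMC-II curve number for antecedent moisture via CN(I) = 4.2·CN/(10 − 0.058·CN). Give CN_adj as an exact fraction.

NRCS table: open space, good condition (grass >75%), soil group D → CN(II) = 80
Dry (AMC I): CN(I) = 4.2·80/(10 − 0.058·80) = 336/(134/25) = 4200/67 ≈ 62.687

CN_adj = 4200/67 ≈ 62.687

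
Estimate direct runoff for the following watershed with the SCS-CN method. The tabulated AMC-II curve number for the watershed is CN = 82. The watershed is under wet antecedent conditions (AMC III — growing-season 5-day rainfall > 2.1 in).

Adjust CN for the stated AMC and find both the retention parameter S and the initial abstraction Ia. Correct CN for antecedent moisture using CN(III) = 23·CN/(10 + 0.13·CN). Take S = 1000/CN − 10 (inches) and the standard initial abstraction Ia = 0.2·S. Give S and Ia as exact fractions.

S = 900/943 in ≈ 0.954 in; Ia = 180/943 in ≈ 0.191 in

Adjust CN=82 to AMC III: 23·82/(10 + 0.13·82) → 1886 ÷ (1033/50) = 94300/1033 ≈ 91.288
S = 1000/(94300/1033) − 10 = 900/943 in ≈ 0.954 in
Ia = 0.2S: 0.2·0.954 = 0.191 in (exactly 180/943)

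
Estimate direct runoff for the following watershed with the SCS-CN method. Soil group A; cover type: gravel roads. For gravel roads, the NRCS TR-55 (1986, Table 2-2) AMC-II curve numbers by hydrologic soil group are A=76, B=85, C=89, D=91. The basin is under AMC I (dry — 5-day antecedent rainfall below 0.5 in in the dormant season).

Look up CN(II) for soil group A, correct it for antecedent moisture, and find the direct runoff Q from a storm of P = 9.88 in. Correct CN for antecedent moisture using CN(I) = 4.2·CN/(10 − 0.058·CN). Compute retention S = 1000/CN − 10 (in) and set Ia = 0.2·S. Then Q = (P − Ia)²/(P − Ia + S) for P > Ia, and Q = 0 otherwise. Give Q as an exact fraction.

Q = 775678201/175729575 in ≈ 4.414 in

NRCS table: gravel roads, soil group A → CN(II) = 76
CN(I) from CN(II)=76: (4.2·76)/(10 − 0.058·76) = 13300/233 ≈ 57.082
S = 1000/(13300/233) − 10 = 1000/133 in ≈ 7.519 in
Initial abstraction Ia = S/5 = (1000/133)/5 = 200/133 ≈ 1.504 in
Excess rainfall: 9.880 − 1.504 = 8.376 in; P > Ia so Q > 0
Q = (27851/3325)²/((27851/3325) + 1000/133) = (775678201/11055625)/(52851/3325) = 775678201/175729575 in ≈ 4.414 in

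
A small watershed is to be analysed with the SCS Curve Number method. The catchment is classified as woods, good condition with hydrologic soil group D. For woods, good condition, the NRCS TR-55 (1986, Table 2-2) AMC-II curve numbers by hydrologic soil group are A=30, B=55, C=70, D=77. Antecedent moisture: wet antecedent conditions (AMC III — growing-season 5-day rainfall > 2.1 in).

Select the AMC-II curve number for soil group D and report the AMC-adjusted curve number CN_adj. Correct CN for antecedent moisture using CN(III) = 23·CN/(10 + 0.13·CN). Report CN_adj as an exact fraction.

CN_adj = 7700/87 ≈ 88.506

NRCS table: woods, good condition, soil group D → CN(II) = 77
Wet (AMC III): CN(III) = 23·77/(10 + 0.13·77) = 1771/(2001/100) = 7700/87 ≈ 88.506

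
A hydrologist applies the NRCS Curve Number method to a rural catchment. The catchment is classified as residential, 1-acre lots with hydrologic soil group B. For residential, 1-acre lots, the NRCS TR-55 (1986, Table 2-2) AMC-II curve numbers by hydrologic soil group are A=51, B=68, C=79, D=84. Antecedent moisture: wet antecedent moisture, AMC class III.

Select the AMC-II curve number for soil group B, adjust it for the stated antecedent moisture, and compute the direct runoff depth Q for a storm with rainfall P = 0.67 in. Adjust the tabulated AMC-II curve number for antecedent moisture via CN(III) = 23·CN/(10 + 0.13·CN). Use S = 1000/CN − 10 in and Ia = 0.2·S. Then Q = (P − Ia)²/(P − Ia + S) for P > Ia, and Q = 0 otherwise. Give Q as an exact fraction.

NRCS table: residential, 1-acre lots, soil group B → CN(II) = 68
Adjust CN=68 to AMC III: 23·68/(10 + 0.13·68) → 1564 ÷ (471/25) = 39100/471 ≈ 83.015
Retention S: 1000/CN − 10 with CN=83.015 → S = 800/391 ≈ 2.046 in
Ia = 0.2·(800/391) = 160/391 in ≈ 0.409 in
P − Ia = 0.670 − 0.409 = 10197/39100 ≈ 0.261 in (> 0, runoff occurs)
Q = (10197/39100)²/((10197/39100) + 800/391) = (103978809/1528810000)/(90197/39100) = 103978809/3526702700 in ≈ 0.029 in

Q = 103978809/3526702700 in ≈ 0.029 in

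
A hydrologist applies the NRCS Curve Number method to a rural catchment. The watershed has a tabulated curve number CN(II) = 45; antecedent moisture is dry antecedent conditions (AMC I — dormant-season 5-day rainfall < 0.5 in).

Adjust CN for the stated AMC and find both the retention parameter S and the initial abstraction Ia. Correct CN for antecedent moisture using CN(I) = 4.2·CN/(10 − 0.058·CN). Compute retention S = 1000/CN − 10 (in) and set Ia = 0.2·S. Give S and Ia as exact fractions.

CN(I) from CN(II)=45: (4.2·45)/(10 − 0.058·45) = 18900/739 ≈ 25.575
S = 1000/(18900/739) − 10 = 5500/189 in ≈ 29.101 in
Ia = 0.2·(5500/189) = 1100/189 in ≈ 5.820 in

S = 5500/189 in ≈ 29.101 in; Ia = 1100/189 in ≈ 5.820 in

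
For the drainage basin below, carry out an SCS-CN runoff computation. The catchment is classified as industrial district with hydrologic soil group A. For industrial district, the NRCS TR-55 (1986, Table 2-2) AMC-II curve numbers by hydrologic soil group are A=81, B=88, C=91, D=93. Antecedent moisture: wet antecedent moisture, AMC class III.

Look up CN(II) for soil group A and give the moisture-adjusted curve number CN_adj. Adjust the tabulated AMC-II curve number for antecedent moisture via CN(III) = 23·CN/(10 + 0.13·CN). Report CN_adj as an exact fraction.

NRCS table: industrial district, soil group A → CN(II) = 81
CN(III) from CN(II)=81: (23·81)/(10 + 0.13·81) = 186300/2053 ≈ 90.745

CN_adj = 186300/2053 ≈ 90.745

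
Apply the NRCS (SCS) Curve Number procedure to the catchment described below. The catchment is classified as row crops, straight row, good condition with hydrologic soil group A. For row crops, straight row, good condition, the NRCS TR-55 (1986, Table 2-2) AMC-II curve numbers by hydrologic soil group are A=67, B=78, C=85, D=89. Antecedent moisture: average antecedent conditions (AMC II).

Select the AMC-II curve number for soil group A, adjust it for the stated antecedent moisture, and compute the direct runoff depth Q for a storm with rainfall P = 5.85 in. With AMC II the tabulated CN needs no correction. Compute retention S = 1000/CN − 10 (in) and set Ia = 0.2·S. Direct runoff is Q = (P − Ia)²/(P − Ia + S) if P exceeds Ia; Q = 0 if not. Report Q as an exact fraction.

Q = 14165787/5859820 in ≈ 2.417 in

NRCS table: row crops, straight row, good condition, soil group A → CN(II) = 67
AMC II — tabulated CN = 67 applies directly.
S = 1000/67 − 10 = 330/67 in ≈ 4.925 in
Ia = 0.2S: 0.2·4.925 = 0.985 in (exactly 66/67)
P − Ia = 5.850 − 0.985 = 6519/1340 ≈ 4.865 in (> 0, runoff occurs)
Q: (6519/1340)² ÷ (13119/1340) = 14165787/5859820 in (≈ 2.417 in)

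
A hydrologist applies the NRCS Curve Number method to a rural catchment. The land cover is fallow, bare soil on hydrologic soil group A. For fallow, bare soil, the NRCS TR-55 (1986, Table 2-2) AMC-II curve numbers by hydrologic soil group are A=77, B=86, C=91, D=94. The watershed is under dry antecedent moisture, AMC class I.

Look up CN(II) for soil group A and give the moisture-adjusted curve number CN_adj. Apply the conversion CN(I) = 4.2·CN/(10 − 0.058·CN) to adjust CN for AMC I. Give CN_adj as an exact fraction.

CN_adj = 161700/2767 ≈ 58.439

NRCS table: fallow, bare soil, soil group A → CN(II) = 77
Adjust CN=77 to AMC I: 4.2·77/(10 − 0.058·77) → (1617/5) ÷ (2767/500) = 161700/2767 ≈ 58.439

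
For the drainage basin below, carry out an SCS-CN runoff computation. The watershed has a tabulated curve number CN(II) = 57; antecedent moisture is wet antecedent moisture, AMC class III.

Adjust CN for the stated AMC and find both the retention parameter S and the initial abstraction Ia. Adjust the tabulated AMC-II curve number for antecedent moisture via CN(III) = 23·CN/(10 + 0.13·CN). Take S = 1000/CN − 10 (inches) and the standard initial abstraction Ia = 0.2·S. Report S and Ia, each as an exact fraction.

Wet (AMC III): CN(III) = 23·57/(10 + 0.13·57) = 1311/(1741/100) = 131100/1741 ≈ 75.302
S = 1000/(131100/1741) − 10 = 4300/1311 in ≈ 3.280 in
Initial abstraction Ia = S/5 = (4300/1311)/5 = 860/1311 ≈ 0.656 in

S = 4300/1311 in ≈ 3.280 in; Ia = 860/1311 in ≈ 0.656 in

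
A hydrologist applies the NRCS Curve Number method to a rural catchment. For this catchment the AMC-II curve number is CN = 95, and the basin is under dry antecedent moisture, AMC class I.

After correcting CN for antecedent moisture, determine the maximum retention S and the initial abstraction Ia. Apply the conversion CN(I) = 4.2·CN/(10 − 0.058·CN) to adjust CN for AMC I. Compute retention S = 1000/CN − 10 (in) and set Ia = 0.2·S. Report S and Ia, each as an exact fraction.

S = 500/399 in ≈ 1.253 in; Ia = 100/399 in ≈ 0.251 in

Adjust CN=95 to AMC I: 4.2·95/(10 − 0.058·95) → 399 ÷ (449/100) = 39900/449 ≈ 88.864
Max retention: S = 1000/(39900/449) − 10 = 500/399 in (≈ 1.253 in)
Ia = 0.2·(500/399) = 100/399 in ≈ 0.251 in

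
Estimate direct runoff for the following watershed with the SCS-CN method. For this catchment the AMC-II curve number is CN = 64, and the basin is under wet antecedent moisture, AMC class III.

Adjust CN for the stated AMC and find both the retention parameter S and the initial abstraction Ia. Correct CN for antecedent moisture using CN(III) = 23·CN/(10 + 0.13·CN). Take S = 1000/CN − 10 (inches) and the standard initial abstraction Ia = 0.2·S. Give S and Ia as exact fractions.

S = 225/92 in ≈ 2.446 in; Ia = 45/92 in ≈ 0.489 in

Adjust CN=64 to AMC III: 23·64/(10 + 0.13·64) → 1472 ÷ (458/25) = 18400/229 ≈ 80.349
Max retention: S = 1000/(18400/229) − 10 = 225/92 in (≈ 2.446 in)
Ia = 0.2S: 0.2·2.446 = 0.489 in (exactly 45/92)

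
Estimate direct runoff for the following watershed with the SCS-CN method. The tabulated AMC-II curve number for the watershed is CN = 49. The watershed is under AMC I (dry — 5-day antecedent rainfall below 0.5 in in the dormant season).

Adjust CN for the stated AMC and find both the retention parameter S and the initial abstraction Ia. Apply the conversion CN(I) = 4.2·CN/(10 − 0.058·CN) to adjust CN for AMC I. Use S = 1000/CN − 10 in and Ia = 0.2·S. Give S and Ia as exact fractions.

S = 8500/343 in ≈ 24.781 in; Ia = 1700/343 in ≈ 4.956 in

CN(I) from CN(II)=49: (4.2·49)/(10 − 0.058·49) = 34300/1193 ≈ 28.751
Retention S: 1000/CN − 10 with CN=28.751 → S = 8500/343 ≈ 24.781 in
Initial abstraction Ia = S/5 = (8500/343)/5 = 1700/343 ≈ 4.956 in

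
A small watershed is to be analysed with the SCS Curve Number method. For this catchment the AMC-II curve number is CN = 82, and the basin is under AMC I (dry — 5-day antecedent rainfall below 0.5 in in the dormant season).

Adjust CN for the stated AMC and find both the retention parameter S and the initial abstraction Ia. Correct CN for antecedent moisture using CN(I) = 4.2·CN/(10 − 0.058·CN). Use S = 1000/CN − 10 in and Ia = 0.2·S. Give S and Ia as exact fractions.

Dry (AMC I): CN(I) = 4.2·82/(10 − 0.058·82) = (1722/5)/(1311/250) = 28700/437 ≈ 65.675
S = 1000/(28700/437) − 10 = 1500/287 in ≈ 5.226 in
Ia = 0.2S: 0.2·5.226 = 1.045 in (exactly 300/287)

S = 1500/287 in ≈ 5.226 in; Ia = 300/287 in ≈ 1.045 in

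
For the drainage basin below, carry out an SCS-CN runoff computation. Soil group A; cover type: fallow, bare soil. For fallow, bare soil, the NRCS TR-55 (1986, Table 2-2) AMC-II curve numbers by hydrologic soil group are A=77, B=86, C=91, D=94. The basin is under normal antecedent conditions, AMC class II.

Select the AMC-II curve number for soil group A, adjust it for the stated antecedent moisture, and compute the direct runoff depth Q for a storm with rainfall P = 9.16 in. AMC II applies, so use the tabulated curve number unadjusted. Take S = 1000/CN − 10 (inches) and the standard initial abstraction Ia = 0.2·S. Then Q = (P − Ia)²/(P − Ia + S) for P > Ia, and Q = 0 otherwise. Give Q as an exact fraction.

Q = 271689289/42798525 in ≈ 6.348 in

NRCS table: fallow, bare soil, soil group A → CN(II) = 77
AMC II — tabulated CN = 77 applies directly.
Max retention: S = 1000/77 − 10 = 230/77 in (≈ 2.987 in)
Ia = 0.2·(230/77) = 46/77 in ≈ 0.597 in
Excess rainfall: 9.160 − 0.597 = 8.563 in; P > Ia so Q > 0
Runoff Q = (P−Ia)²/(P−Ia+S) = (8.563)²/(8.563+2.987) = 271689289/42798525 ≈ 6.348 in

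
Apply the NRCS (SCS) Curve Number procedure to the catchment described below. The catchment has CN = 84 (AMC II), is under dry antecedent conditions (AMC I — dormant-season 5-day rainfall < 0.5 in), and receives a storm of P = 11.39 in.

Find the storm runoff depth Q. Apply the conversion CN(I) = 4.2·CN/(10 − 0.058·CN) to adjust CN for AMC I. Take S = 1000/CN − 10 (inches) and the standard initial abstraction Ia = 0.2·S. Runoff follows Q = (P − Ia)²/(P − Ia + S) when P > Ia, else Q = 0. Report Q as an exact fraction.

CN(I) from CN(II)=84: (4.2·84)/(10 − 0.058·84) = 44100/641 ≈ 68.799
Max retention: S = 1000/(44100/641) − 10 = 2000/441 in (≈ 4.535 in)
Initial abstraction Ia = S/5 = (2000/441)/5 = 400/441 ≈ 0.907 in
P − Ia = 11.390 − 0.907 = 462299/44100 ≈ 10.483 in (> 0, runoff occurs)
Runoff Q = (P−Ia)²/(P−Ia+S) = (10.483)²/(10.483+4.535) = 213720365401/29207385900 ≈ 7.317 in

Q = 213720365401/29207385900 in ≈ 7.317 in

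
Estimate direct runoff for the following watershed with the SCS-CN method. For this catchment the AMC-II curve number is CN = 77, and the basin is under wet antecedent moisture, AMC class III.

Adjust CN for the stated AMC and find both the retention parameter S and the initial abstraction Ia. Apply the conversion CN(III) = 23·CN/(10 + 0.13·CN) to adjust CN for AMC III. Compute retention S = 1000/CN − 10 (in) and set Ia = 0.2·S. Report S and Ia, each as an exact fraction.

S = 100/77 in ≈ 1.299 in; Ia = 20/77 in ≈ 0.260 in

Adjust CN=77 to AMC III: 23·77/(10 + 0.13·77) → 1771 ÷ (2001/100) = 7700/87 ≈ 88.506
Max retention: S = 1000/(7700/87) − 10 = 100/77 in (≈ 1.299 in)
Initial abstraction Ia = S/5 = (100/77)/5 = 20/77 ≈ 0.260 in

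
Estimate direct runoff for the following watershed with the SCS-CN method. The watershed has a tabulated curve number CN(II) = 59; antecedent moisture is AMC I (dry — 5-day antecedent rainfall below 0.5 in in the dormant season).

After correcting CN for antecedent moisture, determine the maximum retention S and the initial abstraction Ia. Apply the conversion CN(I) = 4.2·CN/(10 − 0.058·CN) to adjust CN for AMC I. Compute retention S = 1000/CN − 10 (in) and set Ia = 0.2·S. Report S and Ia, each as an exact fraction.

Adjust CN=59 to AMC I: 4.2·59/(10 − 0.058·59) → (1239/5) ÷ (3289/500) = 123900/3289 ≈ 37.671
Retention S: 1000/CN − 10 with CN=37.671 → S = 20500/1239 ≈ 16.546 in
Ia = 0.2S: 0.2·16.546 = 3.309 in (exactly 4100/1239)

S = 20500/1239 in ≈ 16.546 in; Ia = 4100/1239 in ≈ 3.309 in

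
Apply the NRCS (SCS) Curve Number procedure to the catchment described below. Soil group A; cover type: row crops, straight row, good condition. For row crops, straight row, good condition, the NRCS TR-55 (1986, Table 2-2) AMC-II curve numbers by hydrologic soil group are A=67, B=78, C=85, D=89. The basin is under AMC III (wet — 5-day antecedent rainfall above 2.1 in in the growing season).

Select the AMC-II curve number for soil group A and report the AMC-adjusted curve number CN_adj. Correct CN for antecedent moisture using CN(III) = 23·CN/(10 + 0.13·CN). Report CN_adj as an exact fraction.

NRCS table: row crops, straight row, good condition, soil group A → CN(II) = 67
Wet (AMC III): CN(III) = 23·67/(10 + 0.13·67) = 1541/(1871/100) = 154100/1871 ≈ 82.362

CN_adj = 154100/1871 ≈ 82.362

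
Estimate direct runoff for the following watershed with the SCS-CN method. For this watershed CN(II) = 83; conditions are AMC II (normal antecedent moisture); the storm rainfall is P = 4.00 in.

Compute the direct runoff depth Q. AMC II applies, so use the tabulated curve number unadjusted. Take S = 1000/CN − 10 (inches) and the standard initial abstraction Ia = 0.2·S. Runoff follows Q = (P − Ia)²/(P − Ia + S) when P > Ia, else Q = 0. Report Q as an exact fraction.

Q = 22201/9711 in ≈ 2.286 in

AMC II — tabulated CN = 83 applies directly.
Max retention: S = 1000/83 − 10 = 170/83 in (≈ 2.048 in)
Initial abstraction Ia = S/5 = (170/83)/5 = 34/83 ≈ 0.410 in
Since P=4.000 > Ia=0.410: effective rainfall P−Ia = 298/83 in
Q: (298/83)² ÷ (468/83) = 22201/9711 in (≈ 2.286 in)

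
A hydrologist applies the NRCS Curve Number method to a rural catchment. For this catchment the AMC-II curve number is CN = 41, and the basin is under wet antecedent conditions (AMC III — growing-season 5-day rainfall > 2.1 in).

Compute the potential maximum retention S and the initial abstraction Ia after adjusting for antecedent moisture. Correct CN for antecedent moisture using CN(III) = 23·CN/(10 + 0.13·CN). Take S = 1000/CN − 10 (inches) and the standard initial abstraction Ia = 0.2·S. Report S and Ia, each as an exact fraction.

S = 5900/943 in ≈ 6.257 in; Ia = 1180/943 in ≈ 1.251 in

CN(III) from CN(II)=41: (23·41)/(10 + 0.13·41) = 94300/1533 ≈ 61.513
Max retention: S = 1000/(94300/1533) − 10 = 5900/943 in (≈ 6.257 in)
Initial abstraction Ia = S/5 = (5900/943)/5 = 1180/943 ≈ 1.251 in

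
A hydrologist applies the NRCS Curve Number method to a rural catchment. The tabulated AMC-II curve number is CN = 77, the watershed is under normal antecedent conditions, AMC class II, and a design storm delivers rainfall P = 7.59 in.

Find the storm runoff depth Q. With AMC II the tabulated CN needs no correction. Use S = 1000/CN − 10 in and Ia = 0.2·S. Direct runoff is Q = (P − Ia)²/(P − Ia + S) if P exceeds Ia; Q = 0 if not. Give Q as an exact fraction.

CN(II) = 77; AMC II needs no correction.
Retention S: 1000/CN − 10 with CN=77.000 → S = 230/77 ≈ 2.987 in
Ia = 0.2S: 0.2·2.987 = 0.597 in (exactly 46/77)
Excess rainfall: 7.590 − 0.597 = 6.993 in; P > Ia so Q > 0
Q: (53843/7700)² ÷ (76843/7700) = 126046463/25725700 in (≈ 4.900 in)

Q = 126046463/25725700 in ≈ 4.900 in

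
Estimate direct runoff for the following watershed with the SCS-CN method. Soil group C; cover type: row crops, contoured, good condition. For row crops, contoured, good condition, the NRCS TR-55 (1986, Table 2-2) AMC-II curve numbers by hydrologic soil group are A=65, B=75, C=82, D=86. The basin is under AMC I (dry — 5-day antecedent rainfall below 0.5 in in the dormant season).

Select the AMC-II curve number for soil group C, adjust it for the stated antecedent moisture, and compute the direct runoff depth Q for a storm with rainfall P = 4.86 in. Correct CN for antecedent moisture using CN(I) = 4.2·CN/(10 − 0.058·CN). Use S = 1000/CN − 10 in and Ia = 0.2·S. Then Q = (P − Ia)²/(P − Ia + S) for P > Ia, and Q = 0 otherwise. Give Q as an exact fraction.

NRCS table: row crops, contoured, good condition, soil group C → CN(II) = 82
Dry (AMC I): CN(I) = 4.2·82/(10 − 0.058·82) = (1722/5)/(1311/250) = 28700/437 ≈ 65.675
Retention S: 1000/CN − 10 with CN=65.675 → S = 1500/287 ≈ 5.226 in
Ia = 0.2·(1500/287) = 300/287 in ≈ 1.045 in
Since P=4.860 > Ia=1.045: effective rainfall P−Ia = 54741/14350 in
Q: (54741/14350)² ÷ (129741/14350) = 998859027/620594450 in (≈ 1.610 in)

Q = 998859027/620594450 in ≈ 1.610 in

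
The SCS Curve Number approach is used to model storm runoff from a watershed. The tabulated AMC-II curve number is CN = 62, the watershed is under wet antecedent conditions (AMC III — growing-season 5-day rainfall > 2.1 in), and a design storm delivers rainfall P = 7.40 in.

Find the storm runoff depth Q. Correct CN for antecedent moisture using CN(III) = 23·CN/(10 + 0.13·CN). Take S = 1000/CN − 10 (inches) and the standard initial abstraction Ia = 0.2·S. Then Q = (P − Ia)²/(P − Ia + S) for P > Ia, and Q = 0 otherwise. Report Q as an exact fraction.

Q = 599319361/121142265 in ≈ 4.947 in

Adjust CN=62 to AMC III: 23·62/(10 + 0.13·62) → 1426 ÷ (903/50) = 71300/903 ≈ 78.959
Retention S: 1000/CN − 10 with CN=78.959 → S = 1900/713 ≈ 2.665 in
Ia = 0.2·(1900/713) = 380/713 in ≈ 0.533 in
Since P=7.400 > Ia=0.533: effective rainfall P−Ia = 24481/3565 in
Q: (24481/3565)² ÷ (33981/3565) = 599319361/121142265 in (≈ 4.947 in)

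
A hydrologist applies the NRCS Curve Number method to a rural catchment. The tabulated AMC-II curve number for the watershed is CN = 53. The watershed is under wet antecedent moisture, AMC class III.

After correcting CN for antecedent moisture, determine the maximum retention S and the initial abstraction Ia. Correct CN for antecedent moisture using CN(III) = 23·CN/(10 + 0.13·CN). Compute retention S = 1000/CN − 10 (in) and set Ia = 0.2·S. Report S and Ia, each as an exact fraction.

Wet (AMC III): CN(III) = 23·53/(10 + 0.13·53) = 1219/(1689/100) = 121900/1689 ≈ 72.173
Retention S: 1000/CN − 10 with CN=72.173 → S = 4700/1219 ≈ 3.856 in
Ia = 0.2S: 0.2·3.856 = 0.771 in (exactly 940/1219)

S = 4700/1219 in ≈ 3.856 in; Ia = 940/1219 in ≈ 0.771 in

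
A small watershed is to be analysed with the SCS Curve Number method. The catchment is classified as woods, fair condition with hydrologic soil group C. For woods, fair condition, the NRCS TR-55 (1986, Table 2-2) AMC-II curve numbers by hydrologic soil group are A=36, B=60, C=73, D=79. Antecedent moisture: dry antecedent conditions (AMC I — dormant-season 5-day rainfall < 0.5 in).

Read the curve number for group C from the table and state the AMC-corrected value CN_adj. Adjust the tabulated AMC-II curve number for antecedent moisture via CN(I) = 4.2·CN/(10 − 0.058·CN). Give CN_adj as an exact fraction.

CN_adj = 51100/961 ≈ 53.174

NRCS table: woods, fair condition, soil group C → CN(II) = 73
Adjust CN=73 to AMC I: 4.2·73/(10 − 0.058·73) → (1533/5) ÷ (2883/500) = 51100/961 ≈ 53.174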